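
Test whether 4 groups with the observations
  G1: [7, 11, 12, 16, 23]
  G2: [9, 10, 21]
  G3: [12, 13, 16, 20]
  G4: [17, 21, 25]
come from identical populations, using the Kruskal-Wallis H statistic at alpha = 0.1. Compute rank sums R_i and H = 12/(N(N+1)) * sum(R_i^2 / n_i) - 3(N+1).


Step 1: Combine all N = 15 observations and assign midranks.
sorted (value, group, rank): (7,G1,1), (9,G2,2), (10,G2,3), (11,G1,4), (12,G1,5.5), (12,G3,5.5), (13,G3,7), (16,G1,8.5), (16,G3,8.5), (17,G4,10), (20,G3,11), (21,G2,12.5), (21,G4,12.5), (23,G1,14), (25,G4,15)
Step 2: Sum ranks within each group.
R_1 = 33 (n_1 = 5)
R_2 = 17.5 (n_2 = 3)
R_3 = 32 (n_3 = 4)
R_4 = 37.5 (n_4 = 3)
Step 3: H = 12/(N(N+1)) * sum(R_i^2/n_i) - 3(N+1)
     = 12/(15*16) * (33^2/5 + 17.5^2/3 + 32^2/4 + 37.5^2/3) - 3*16
     = 0.050000 * 1044.63 - 48
     = 4.231667.
Step 4: Ties present; correction factor C = 1 - 18/(15^3 - 15) = 0.994643. Corrected H = 4.231667 / 0.994643 = 4.254458.
Step 5: Under H0, H ~ chi^2(3); p-value = 0.235266.
Step 6: alpha = 0.1. fail to reject H0.

H = 4.2545, df = 3, p = 0.235266, fail to reject H0.


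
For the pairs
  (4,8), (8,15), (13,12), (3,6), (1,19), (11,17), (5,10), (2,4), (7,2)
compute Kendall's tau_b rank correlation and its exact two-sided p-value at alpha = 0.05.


Step 1: Enumerate the 36 unordered pairs (i,j) with i<j and classify each by sign(x_j-x_i) * sign(y_j-y_i).
  (1,2):dx=+4,dy=+7->C; (1,3):dx=+9,dy=+4->C; (1,4):dx=-1,dy=-2->C; (1,5):dx=-3,dy=+11->D
  (1,6):dx=+7,dy=+9->C; (1,7):dx=+1,dy=+2->C; (1,8):dx=-2,dy=-4->C; (1,9):dx=+3,dy=-6->D
  (2,3):dx=+5,dy=-3->D; (2,4):dx=-5,dy=-9->C; (2,5):dx=-7,dy=+4->D; (2,6):dx=+3,dy=+2->C
  (2,7):dx=-3,dy=-5->C; (2,8):dx=-6,dy=-11->C; (2,9):dx=-1,dy=-13->C; (3,4):dx=-10,dy=-6->C
  (3,5):dx=-12,dy=+7->D; (3,6):dx=-2,dy=+5->D; (3,7):dx=-8,dy=-2->C; (3,8):dx=-11,dy=-8->C
  (3,9):dx=-6,dy=-10->C; (4,5):dx=-2,dy=+13->D; (4,6):dx=+8,dy=+11->C; (4,7):dx=+2,dy=+4->C
  (4,8):dx=-1,dy=-2->C; (4,9):dx=+4,dy=-4->D; (5,6):dx=+10,dy=-2->D; (5,7):dx=+4,dy=-9->D
  (5,8):dx=+1,dy=-15->D; (5,9):dx=+6,dy=-17->D; (6,7):dx=-6,dy=-7->C; (6,8):dx=-9,dy=-13->C
  (6,9):dx=-4,dy=-15->C; (7,8):dx=-3,dy=-6->C; (7,9):dx=+2,dy=-8->D; (8,9):dx=+5,dy=-2->D
Step 2: C = 22, D = 14, total pairs = 36.
Step 3: tau = (C - D)/(n(n-1)/2) = (22 - 14)/36 = 0.222222.
Step 4: Exact two-sided p-value (enumerate n! = 362880 permutations of y under H0): p = 0.476709.
Step 5: alpha = 0.05. fail to reject H0.

tau_b = 0.2222 (C=22, D=14), p = 0.476709, fail to reject H0.


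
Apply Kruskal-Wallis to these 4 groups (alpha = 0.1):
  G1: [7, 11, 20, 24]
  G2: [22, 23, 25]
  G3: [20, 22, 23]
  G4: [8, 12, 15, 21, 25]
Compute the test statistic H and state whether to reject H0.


Step 1: Combine all N = 15 observations and assign midranks.
sorted (value, group, rank): (7,G1,1), (8,G4,2), (11,G1,3), (12,G4,4), (15,G4,5), (20,G1,6.5), (20,G3,6.5), (21,G4,8), (22,G2,9.5), (22,G3,9.5), (23,G2,11.5), (23,G3,11.5), (24,G1,13), (25,G2,14.5), (25,G4,14.5)
Step 2: Sum ranks within each group.
R_1 = 23.5 (n_1 = 4)
R_2 = 35.5 (n_2 = 3)
R_3 = 27.5 (n_3 = 3)
R_4 = 33.5 (n_4 = 5)
Step 3: H = 12/(N(N+1)) * sum(R_i^2/n_i) - 3(N+1)
     = 12/(15*16) * (23.5^2/4 + 35.5^2/3 + 27.5^2/3 + 33.5^2/5) - 3*16
     = 0.050000 * 1034.68 - 48
     = 3.733958.
Step 4: Ties present; correction factor C = 1 - 24/(15^3 - 15) = 0.992857. Corrected H = 3.733958 / 0.992857 = 3.760821.
Step 5: Under H0, H ~ chi^2(3); p-value = 0.288476.
Step 6: alpha = 0.1. fail to reject H0.

H = 3.7608, df = 3, p = 0.288476, fail to reject H0.


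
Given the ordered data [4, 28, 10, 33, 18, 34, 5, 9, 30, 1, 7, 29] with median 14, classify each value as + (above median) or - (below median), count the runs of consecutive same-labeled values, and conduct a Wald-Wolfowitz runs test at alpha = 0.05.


Step 1: Compute median = 14; label A = above, B = below.
Labels in order: BABAAABBABBA  (n_A = 6, n_B = 6)
Step 2: Count runs R = 8.
Step 3: Under H0 (random ordering), E[R] = 2*n_A*n_B/(n_A+n_B) + 1 = 2*6*6/12 + 1 = 7.0000.
        Var[R] = 2*n_A*n_B*(2*n_A*n_B - n_A - n_B) / ((n_A+n_B)^2 * (n_A+n_B-1)) = 4320/1584 = 2.7273.
        SD[R] = 1.6514.
Step 4: Continuity-corrected z = (R - 0.5 - E[R]) / SD[R] = (8 - 0.5 - 7.0000) / 1.6514 = 0.3028.
Step 5: Two-sided p-value via normal approximation = 2*(1 - Phi(|z|)) = 0.762069.
Step 6: alpha = 0.05. fail to reject H0.

R = 8, z = 0.3028, p = 0.762069, fail to reject H0.


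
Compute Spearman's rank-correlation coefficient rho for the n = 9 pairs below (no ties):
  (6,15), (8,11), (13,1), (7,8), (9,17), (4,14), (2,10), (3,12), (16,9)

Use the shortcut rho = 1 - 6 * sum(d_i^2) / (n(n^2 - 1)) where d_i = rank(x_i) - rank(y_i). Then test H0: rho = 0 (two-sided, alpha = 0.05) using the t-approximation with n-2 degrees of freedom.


Step 1: Rank x and y separately (midranks; no ties here).
rank(x): 6->4, 8->6, 13->8, 7->5, 9->7, 4->3, 2->1, 3->2, 16->9
rank(y): 15->8, 11->5, 1->1, 8->2, 17->9, 14->7, 10->4, 12->6, 9->3
Step 2: d_i = R_x(i) - R_y(i); compute d_i^2.
  (4-8)^2=16, (6-5)^2=1, (8-1)^2=49, (5-2)^2=9, (7-9)^2=4, (3-7)^2=16, (1-4)^2=9, (2-6)^2=16, (9-3)^2=36
sum(d^2) = 156.
Step 3: rho = 1 - 6*156 / (9*(9^2 - 1)) = 1 - 936/720 = -0.300000.
Step 4: Under H0, t = rho * sqrt((n-2)/(1-rho^2)) = -0.8321 ~ t(7).
Step 5: Two-sided p-value from the t-distribution with 7 df = 0.432845.
Step 6: alpha = 0.05. fail to reject H0.

rho = -0.3000, p = 0.432845, fail to reject H0 at alpha = 0.05.


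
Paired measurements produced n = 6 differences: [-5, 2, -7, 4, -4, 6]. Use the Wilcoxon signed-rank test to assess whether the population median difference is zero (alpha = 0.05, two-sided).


Step 1: Drop any zero differences (none here) and take |d_i|.
|d| = [5, 2, 7, 4, 4, 6]
Step 2: Midrank |d_i| (ties get averaged ranks).
ranks: |5|->4, |2|->1, |7|->6, |4|->2.5, |4|->2.5, |6|->5
Step 3: Attach original signs; sum ranks with positive sign and with negative sign.
W+ = 1 + 2.5 + 5 = 8.5
W- = 4 + 6 + 2.5 = 12.5
(Check: W+ + W- = 21 should equal n(n+1)/2 = 21.)
Step 4: Test statistic W = min(W+, W-) = 8.5.
Step 5: Ties in |d|, so use the tie-corrected normal approximation.
        E[W] = n(n+1)/4 = 6*7/4 = 10.5.
        Tie groups: |d|=4 (t=2); sum(t^3 - t) = 6.
        Var[W] = n(n+1)(2n+1)/24 - sum(t^3-t)/48 = 546/24 - 6/48 = 22.625.
        z = (W - E[W]) / sqrt(Var[W]) = (8.5 - 10.5) / 4.7566 = -0.4205.
        Two-sided p = 2*Phi(z) = 0.674142.
Step 6: alpha = 0.05. fail to reject H0.

W+ = 8.5, W- = 12.5, W = min = 8.5, p = 0.674142, fail to reject H0.


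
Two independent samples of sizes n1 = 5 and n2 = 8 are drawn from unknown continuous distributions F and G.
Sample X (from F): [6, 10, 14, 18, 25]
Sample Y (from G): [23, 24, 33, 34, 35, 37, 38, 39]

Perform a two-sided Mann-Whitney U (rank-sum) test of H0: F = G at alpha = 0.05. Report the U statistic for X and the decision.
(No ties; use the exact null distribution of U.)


Step 1: Combine and sort all 13 observations; assign midranks.
sorted (value, group): (6,X), (10,X), (14,X), (18,X), (23,Y), (24,Y), (25,X), (33,Y), (34,Y), (35,Y), (37,Y), (38,Y), (39,Y)
ranks: 6->1, 10->2, 14->3, 18->4, 23->5, 24->6, 25->7, 33->8, 34->9, 35->10, 37->11, 38->12, 39->13
Step 2: Rank sum for X: R1 = 1 + 2 + 3 + 4 + 7 = 17.
Step 3: U_X = R1 - n1(n1+1)/2 = 17 - 5*6/2 = 17 - 15 = 2.
       U_Y = n1*n2 - U_X = 40 - 2 = 38.
Step 4: No ties, so the exact null distribution of U (based on enumerating the C(13,5) = 1287 equally likely rank assignments) gives the two-sided p-value.
Step 5: p-value = 0.006216; compare to alpha = 0.05. reject H0.

U_X = 2, p = 0.006216, reject H0 at alpha = 0.05.


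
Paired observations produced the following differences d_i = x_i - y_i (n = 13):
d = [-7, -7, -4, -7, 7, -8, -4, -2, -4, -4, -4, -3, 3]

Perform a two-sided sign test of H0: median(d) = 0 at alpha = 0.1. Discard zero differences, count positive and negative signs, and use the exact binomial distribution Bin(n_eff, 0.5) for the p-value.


Step 1: Discard zero differences. Original n = 13; n_eff = number of nonzero differences = 13.
Nonzero differences (with sign): -7, -7, -4, -7, +7, -8, -4, -2, -4, -4, -4, -3, +3
Step 2: Count signs: positive = 2, negative = 11.
Step 3: Under H0: P(positive) = 0.5, so the number of positives S ~ Bin(13, 0.5).
Step 4: Two-sided exact p-value = sum of Bin(13,0.5) probabilities at or below the observed probability = 0.022461.
Step 5: alpha = 0.1. reject H0.

n_eff = 13, pos = 2, neg = 11, p = 0.022461, reject H0.


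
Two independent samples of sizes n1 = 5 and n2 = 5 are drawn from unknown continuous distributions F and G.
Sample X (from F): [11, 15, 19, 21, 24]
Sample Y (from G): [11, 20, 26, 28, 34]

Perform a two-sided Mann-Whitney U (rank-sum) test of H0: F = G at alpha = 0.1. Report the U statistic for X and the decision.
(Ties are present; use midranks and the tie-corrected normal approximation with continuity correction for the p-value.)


Step 1: Combine and sort all 10 observations; assign midranks.
sorted (value, group): (11,X), (11,Y), (15,X), (19,X), (20,Y), (21,X), (24,X), (26,Y), (28,Y), (34,Y)
ranks: 11->1.5, 11->1.5, 15->3, 19->4, 20->5, 21->6, 24->7, 26->8, 28->9, 34->10
Step 2: Rank sum for X: R1 = 1.5 + 3 + 4 + 6 + 7 = 21.5.
Step 3: U_X = R1 - n1(n1+1)/2 = 21.5 - 5*6/2 = 21.5 - 15 = 6.5.
       U_Y = n1*n2 - U_X = 25 - 6.5 = 18.5.
Step 4: Ties are present, so use the tie-corrected normal approximation (with continuity correction) for the p-value.
Step 5: p-value = 0.249153; compare to alpha = 0.1. fail to reject H0.

U_X = 6.5, p = 0.249153, fail to reject H0 at alpha = 0.1.


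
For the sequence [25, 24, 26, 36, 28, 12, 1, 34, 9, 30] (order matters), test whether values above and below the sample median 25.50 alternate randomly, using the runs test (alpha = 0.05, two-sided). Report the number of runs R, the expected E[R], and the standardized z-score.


Step 1: Compute median = 25.50; label A = above, B = below.
Labels in order: BBAAABBABA  (n_A = 5, n_B = 5)
Step 2: Count runs R = 6.
Step 3: Under H0 (random ordering), E[R] = 2*n_A*n_B/(n_A+n_B) + 1 = 2*5*5/10 + 1 = 6.0000.
        Var[R] = 2*n_A*n_B*(2*n_A*n_B - n_A - n_B) / ((n_A+n_B)^2 * (n_A+n_B-1)) = 2000/900 = 2.2222.
        SD[R] = 1.4907.
Step 4: R = E[R], so z = 0 with no continuity correction.
Step 5: Two-sided p-value via normal approximation = 2*(1 - Phi(|z|)) = 1.000000.
Step 6: alpha = 0.05. fail to reject H0.

R = 6, z = 0.0000, p = 1.000000, fail to reject H0.


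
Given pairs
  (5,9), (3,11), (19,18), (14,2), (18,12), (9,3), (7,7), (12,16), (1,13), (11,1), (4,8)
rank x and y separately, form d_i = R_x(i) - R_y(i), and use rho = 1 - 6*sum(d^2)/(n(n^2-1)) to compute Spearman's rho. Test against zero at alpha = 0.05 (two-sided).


Step 1: Rank x and y separately (midranks; no ties here).
rank(x): 5->4, 3->2, 19->11, 14->9, 18->10, 9->6, 7->5, 12->8, 1->1, 11->7, 4->3
rank(y): 9->6, 11->7, 18->11, 2->2, 12->8, 3->3, 7->4, 16->10, 13->9, 1->1, 8->5
Step 2: d_i = R_x(i) - R_y(i); compute d_i^2.
  (4-6)^2=4, (2-7)^2=25, (11-11)^2=0, (9-2)^2=49, (10-8)^2=4, (6-3)^2=9, (5-4)^2=1, (8-10)^2=4, (1-9)^2=64, (7-1)^2=36, (3-5)^2=4
sum(d^2) = 200.
Step 3: rho = 1 - 6*200 / (11*(11^2 - 1)) = 1 - 1200/1320 = 0.090909.
Step 4: Under H0, t = rho * sqrt((n-2)/(1-rho^2)) = 0.2739 ~ t(9).
Step 5: Two-sided p-value from the t-distribution with 9 df = 0.790373.
Step 6: alpha = 0.05. fail to reject H0.

rho = 0.0909, p = 0.790373, fail to reject H0 at alpha = 0.05.


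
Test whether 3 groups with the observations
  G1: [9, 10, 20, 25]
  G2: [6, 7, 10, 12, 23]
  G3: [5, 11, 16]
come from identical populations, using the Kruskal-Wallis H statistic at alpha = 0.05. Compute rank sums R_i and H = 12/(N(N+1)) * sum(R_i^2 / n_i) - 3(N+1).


Step 1: Combine all N = 12 observations and assign midranks.
sorted (value, group, rank): (5,G3,1), (6,G2,2), (7,G2,3), (9,G1,4), (10,G1,5.5), (10,G2,5.5), (11,G3,7), (12,G2,8), (16,G3,9), (20,G1,10), (23,G2,11), (25,G1,12)
Step 2: Sum ranks within each group.
R_1 = 31.5 (n_1 = 4)
R_2 = 29.5 (n_2 = 5)
R_3 = 17 (n_3 = 3)
Step 3: H = 12/(N(N+1)) * sum(R_i^2/n_i) - 3(N+1)
     = 12/(12*13) * (31.5^2/4 + 29.5^2/5 + 17^2/3) - 3*13
     = 0.076923 * 518.446 - 39
     = 0.880449.
Step 4: Ties present; correction factor C = 1 - 6/(12^3 - 12) = 0.996503. Corrected H = 0.880449 / 0.996503 = 0.883538.
Step 5: Under H0, H ~ chi^2(2); p-value = 0.642898.
Step 6: alpha = 0.05. fail to reject H0.

H = 0.8835, df = 2, p = 0.642898, fail to reject H0.


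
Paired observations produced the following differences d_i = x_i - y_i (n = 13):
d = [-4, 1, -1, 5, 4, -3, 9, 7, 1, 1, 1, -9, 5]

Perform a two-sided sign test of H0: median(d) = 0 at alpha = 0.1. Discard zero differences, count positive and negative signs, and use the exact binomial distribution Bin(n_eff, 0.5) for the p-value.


Step 1: Discard zero differences. Original n = 13; n_eff = number of nonzero differences = 13.
Nonzero differences (with sign): -4, +1, -1, +5, +4, -3, +9, +7, +1, +1, +1, -9, +5
Step 2: Count signs: positive = 9, negative = 4.
Step 3: Under H0: P(positive) = 0.5, so the number of positives S ~ Bin(13, 0.5).
Step 4: Two-sided exact p-value = sum of Bin(13,0.5) probabilities at or below the observed probability = 0.266846.
Step 5: alpha = 0.1. fail to reject H0.

n_eff = 13, pos = 9, neg = 4, p = 0.266846, fail to reject H0.


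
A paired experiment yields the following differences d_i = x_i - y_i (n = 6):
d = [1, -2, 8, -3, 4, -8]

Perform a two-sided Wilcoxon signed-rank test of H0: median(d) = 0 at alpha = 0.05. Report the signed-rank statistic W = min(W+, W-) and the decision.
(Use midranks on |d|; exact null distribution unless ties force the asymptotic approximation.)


Step 1: Drop any zero differences (none here) and take |d_i|.
|d| = [1, 2, 8, 3, 4, 8]
Step 2: Midrank |d_i| (ties get averaged ranks).
ranks: |1|->1, |2|->2, |8|->5.5, |3|->3, |4|->4, |8|->5.5
Step 3: Attach original signs; sum ranks with positive sign and with negative sign.
W+ = 1 + 5.5 + 4 = 10.5
W- = 2 + 3 + 5.5 = 10.5
(Check: W+ + W- = 21 should equal n(n+1)/2 = 21.)
Step 4: Test statistic W = min(W+, W-) = 10.5.
Step 5: Ties in |d|, so use the tie-corrected normal approximation.
        E[W] = n(n+1)/4 = 6*7/4 = 10.5.
        Tie groups: |d|=8 (t=2); sum(t^3 - t) = 6.
        Var[W] = n(n+1)(2n+1)/24 - sum(t^3-t)/48 = 546/24 - 6/48 = 22.625.
        z = (W - E[W]) / sqrt(Var[W]) = (10.5 - 10.5) / 4.7566 = 0.0000.
        Two-sided p = 2*Phi(z) = 1.000000.
Step 6: alpha = 0.05. fail to reject H0.

W+ = 10.5, W- = 10.5, W = min = 10.5, p = 1.000000, fail to reject H0.


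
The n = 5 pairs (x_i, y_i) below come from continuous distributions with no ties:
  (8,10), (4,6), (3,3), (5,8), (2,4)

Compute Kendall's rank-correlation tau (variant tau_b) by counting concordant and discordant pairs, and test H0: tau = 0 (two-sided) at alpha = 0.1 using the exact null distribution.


Step 1: Enumerate the 10 unordered pairs (i,j) with i<j and classify each by sign(x_j-x_i) * sign(y_j-y_i).
  (1,2):dx=-4,dy=-4->C; (1,3):dx=-5,dy=-7->C; (1,4):dx=-3,dy=-2->C; (1,5):dx=-6,dy=-6->C
  (2,3):dx=-1,dy=-3->C; (2,4):dx=+1,dy=+2->C; (2,5):dx=-2,dy=-2->C; (3,4):dx=+2,dy=+5->C
  (3,5):dx=-1,dy=+1->D; (4,5):dx=-3,dy=-4->C
Step 2: C = 9, D = 1, total pairs = 10.
Step 3: tau = (C - D)/(n(n-1)/2) = (9 - 1)/10 = 0.800000.
Step 4: Exact two-sided p-value (enumerate n! = 120 permutations of y under H0): p = 0.083333.
Step 5: alpha = 0.1. reject H0.

tau_b = 0.8000 (C=9, D=1), p = 0.083333, reject H0.


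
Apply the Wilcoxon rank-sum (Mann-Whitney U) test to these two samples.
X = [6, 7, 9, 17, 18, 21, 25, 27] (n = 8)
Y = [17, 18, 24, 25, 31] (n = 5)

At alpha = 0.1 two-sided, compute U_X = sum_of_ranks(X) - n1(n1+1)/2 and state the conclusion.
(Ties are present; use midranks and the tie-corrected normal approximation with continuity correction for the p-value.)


Step 1: Combine and sort all 13 observations; assign midranks.
sorted (value, group): (6,X), (7,X), (9,X), (17,X), (17,Y), (18,X), (18,Y), (21,X), (24,Y), (25,X), (25,Y), (27,X), (31,Y)
ranks: 6->1, 7->2, 9->3, 17->4.5, 17->4.5, 18->6.5, 18->6.5, 21->8, 24->9, 25->10.5, 25->10.5, 27->12, 31->13
Step 2: Rank sum for X: R1 = 1 + 2 + 3 + 4.5 + 6.5 + 8 + 10.5 + 12 = 47.5.
Step 3: U_X = R1 - n1(n1+1)/2 = 47.5 - 8*9/2 = 47.5 - 36 = 11.5.
       U_Y = n1*n2 - U_X = 40 - 11.5 = 28.5.
Step 4: Ties are present, so use the tie-corrected normal approximation (with continuity correction) for the p-value.
Step 5: p-value = 0.239620; compare to alpha = 0.1. fail to reject H0.

U_X = 11.5, p = 0.239620, fail to reject H0 at alpha = 0.1.


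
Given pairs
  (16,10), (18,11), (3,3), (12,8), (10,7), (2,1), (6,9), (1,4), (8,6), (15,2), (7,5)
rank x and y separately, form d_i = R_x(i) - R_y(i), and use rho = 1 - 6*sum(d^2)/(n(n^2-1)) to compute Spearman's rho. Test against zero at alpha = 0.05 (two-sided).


Step 1: Rank x and y separately (midranks; no ties here).
rank(x): 16->10, 18->11, 3->3, 12->8, 10->7, 2->2, 6->4, 1->1, 8->6, 15->9, 7->5
rank(y): 10->10, 11->11, 3->3, 8->8, 7->7, 1->1, 9->9, 4->4, 6->6, 2->2, 5->5
Step 2: d_i = R_x(i) - R_y(i); compute d_i^2.
  (10-10)^2=0, (11-11)^2=0, (3-3)^2=0, (8-8)^2=0, (7-7)^2=0, (2-1)^2=1, (4-9)^2=25, (1-4)^2=9, (6-6)^2=0, (9-2)^2=49, (5-5)^2=0
sum(d^2) = 84.
Step 3: rho = 1 - 6*84 / (11*(11^2 - 1)) = 1 - 504/1320 = 0.618182.
Step 4: Under H0, t = rho * sqrt((n-2)/(1-rho^2)) = 2.3594 ~ t(9).
Step 5: Two-sided p-value from the t-distribution with 9 df = 0.042646.
Step 6: alpha = 0.05. reject H0.

rho = 0.6182, p = 0.042646, reject H0 at alpha = 0.05.


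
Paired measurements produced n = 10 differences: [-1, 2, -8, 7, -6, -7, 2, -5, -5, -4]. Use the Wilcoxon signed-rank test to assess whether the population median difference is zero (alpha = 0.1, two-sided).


Step 1: Drop any zero differences (none here) and take |d_i|.
|d| = [1, 2, 8, 7, 6, 7, 2, 5, 5, 4]
Step 2: Midrank |d_i| (ties get averaged ranks).
ranks: |1|->1, |2|->2.5, |8|->10, |7|->8.5, |6|->7, |7|->8.5, |2|->2.5, |5|->5.5, |5|->5.5, |4|->4
Step 3: Attach original signs; sum ranks with positive sign and with negative sign.
W+ = 2.5 + 8.5 + 2.5 = 13.5
W- = 1 + 10 + 7 + 8.5 + 5.5 + 5.5 + 4 = 41.5
(Check: W+ + W- = 55 should equal n(n+1)/2 = 55.)
Step 4: Test statistic W = min(W+, W-) = 13.5.
Step 5: Ties in |d|, so use the tie-corrected normal approximation.
        E[W] = n(n+1)/4 = 10*11/4 = 27.5.
        Tie groups: |d|=2 (t=2), |d|=5 (t=2), |d|=7 (t=2); sum(t^3 - t) = 18.
        Var[W] = n(n+1)(2n+1)/24 - sum(t^3-t)/48 = 2310/24 - 18/48 = 95.875.
        z = (W - E[W]) / sqrt(Var[W]) = (13.5 - 27.5) / 9.7916 = -1.4298.
        Two-sided p = 2*Phi(z) = 0.152774.
Step 6: alpha = 0.1. fail to reject H0.

W+ = 13.5, W- = 41.5, W = min = 13.5, p = 0.152774, fail to reject H0.


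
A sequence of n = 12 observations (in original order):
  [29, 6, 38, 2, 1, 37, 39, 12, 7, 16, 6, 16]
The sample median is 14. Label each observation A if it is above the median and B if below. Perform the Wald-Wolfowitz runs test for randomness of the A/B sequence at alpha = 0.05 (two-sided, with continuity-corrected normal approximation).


Step 1: Compute median = 14; label A = above, B = below.
Labels in order: ABABBAABBABA  (n_A = 6, n_B = 6)
Step 2: Count runs R = 9.
Step 3: Under H0 (random ordering), E[R] = 2*n_A*n_B/(n_A+n_B) + 1 = 2*6*6/12 + 1 = 7.0000.
        Var[R] = 2*n_A*n_B*(2*n_A*n_B - n_A - n_B) / ((n_A+n_B)^2 * (n_A+n_B-1)) = 4320/1584 = 2.7273.
        SD[R] = 1.6514.
Step 4: Continuity-corrected z = (R - 0.5 - E[R]) / SD[R] = (9 - 0.5 - 7.0000) / 1.6514 = 0.9083.
Step 5: Two-sided p-value via normal approximation = 2*(1 - Phi(|z|)) = 0.363722.
Step 6: alpha = 0.05. fail to reject H0.

R = 9, z = 0.9083, p = 0.363722, fail to reject H0.


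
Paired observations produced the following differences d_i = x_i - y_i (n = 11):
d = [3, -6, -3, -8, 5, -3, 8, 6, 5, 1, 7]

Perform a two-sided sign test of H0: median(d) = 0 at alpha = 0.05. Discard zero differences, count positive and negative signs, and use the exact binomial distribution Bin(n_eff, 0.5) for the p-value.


Step 1: Discard zero differences. Original n = 11; n_eff = number of nonzero differences = 11.
Nonzero differences (with sign): +3, -6, -3, -8, +5, -3, +8, +6, +5, +1, +7
Step 2: Count signs: positive = 7, negative = 4.
Step 3: Under H0: P(positive) = 0.5, so the number of positives S ~ Bin(11, 0.5).
Step 4: Two-sided exact p-value = sum of Bin(11,0.5) probabilities at or below the observed probability = 0.548828.
Step 5: alpha = 0.05. fail to reject H0.

n_eff = 11, pos = 7, neg = 4, p = 0.548828, fail to reject H0.


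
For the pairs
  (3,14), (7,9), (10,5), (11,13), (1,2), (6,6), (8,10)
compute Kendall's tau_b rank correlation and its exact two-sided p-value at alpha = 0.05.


Step 1: Enumerate the 21 unordered pairs (i,j) with i<j and classify each by sign(x_j-x_i) * sign(y_j-y_i).
  (1,2):dx=+4,dy=-5->D; (1,3):dx=+7,dy=-9->D; (1,4):dx=+8,dy=-1->D; (1,5):dx=-2,dy=-12->C
  (1,6):dx=+3,dy=-8->D; (1,7):dx=+5,dy=-4->D; (2,3):dx=+3,dy=-4->D; (2,4):dx=+4,dy=+4->C
  (2,5):dx=-6,dy=-7->C; (2,6):dx=-1,dy=-3->C; (2,7):dx=+1,dy=+1->C; (3,4):dx=+1,dy=+8->C
  (3,5):dx=-9,dy=-3->C; (3,6):dx=-4,dy=+1->D; (3,7):dx=-2,dy=+5->D; (4,5):dx=-10,dy=-11->C
  (4,6):dx=-5,dy=-7->C; (4,7):dx=-3,dy=-3->C; (5,6):dx=+5,dy=+4->C; (5,7):dx=+7,dy=+8->C
  (6,7):dx=+2,dy=+4->C
Step 2: C = 13, D = 8, total pairs = 21.
Step 3: tau = (C - D)/(n(n-1)/2) = (13 - 8)/21 = 0.238095.
Step 4: Exact two-sided p-value (enumerate n! = 5040 permutations of y under H0): p = 0.561905.
Step 5: alpha = 0.05. fail to reject H0.

tau_b = 0.2381 (C=13, D=8), p = 0.561905, fail to reject H0.


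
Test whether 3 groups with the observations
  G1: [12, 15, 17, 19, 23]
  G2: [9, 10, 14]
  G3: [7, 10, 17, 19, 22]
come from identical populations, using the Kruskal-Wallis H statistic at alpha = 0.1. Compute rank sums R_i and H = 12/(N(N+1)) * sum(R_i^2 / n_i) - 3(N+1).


Step 1: Combine all N = 13 observations and assign midranks.
sorted (value, group, rank): (7,G3,1), (9,G2,2), (10,G2,3.5), (10,G3,3.5), (12,G1,5), (14,G2,6), (15,G1,7), (17,G1,8.5), (17,G3,8.5), (19,G1,10.5), (19,G3,10.5), (22,G3,12), (23,G1,13)
Step 2: Sum ranks within each group.
R_1 = 44 (n_1 = 5)
R_2 = 11.5 (n_2 = 3)
R_3 = 35.5 (n_3 = 5)
Step 3: H = 12/(N(N+1)) * sum(R_i^2/n_i) - 3(N+1)
     = 12/(13*14) * (44^2/5 + 11.5^2/3 + 35.5^2/5) - 3*14
     = 0.065934 * 683.333 - 42
     = 3.054945.
Step 4: Ties present; correction factor C = 1 - 18/(13^3 - 13) = 0.991758. Corrected H = 3.054945 / 0.991758 = 3.080332.
Step 5: Under H0, H ~ chi^2(2); p-value = 0.214345.
Step 6: alpha = 0.1. fail to reject H0.

H = 3.0803, df = 2, p = 0.214345, fail to reject H0.


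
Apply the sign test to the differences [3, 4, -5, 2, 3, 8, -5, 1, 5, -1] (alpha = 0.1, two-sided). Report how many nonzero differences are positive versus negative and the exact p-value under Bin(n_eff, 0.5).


Step 1: Discard zero differences. Original n = 10; n_eff = number of nonzero differences = 10.
Nonzero differences (with sign): +3, +4, -5, +2, +3, +8, -5, +1, +5, -1
Step 2: Count signs: positive = 7, negative = 3.
Step 3: Under H0: P(positive) = 0.5, so the number of positives S ~ Bin(10, 0.5).
Step 4: Two-sided exact p-value = sum of Bin(10,0.5) probabilities at or below the observed probability = 0.343750.
Step 5: alpha = 0.1. fail to reject H0.

n_eff = 10, pos = 7, neg = 3, p = 0.343750, fail to reject H0.


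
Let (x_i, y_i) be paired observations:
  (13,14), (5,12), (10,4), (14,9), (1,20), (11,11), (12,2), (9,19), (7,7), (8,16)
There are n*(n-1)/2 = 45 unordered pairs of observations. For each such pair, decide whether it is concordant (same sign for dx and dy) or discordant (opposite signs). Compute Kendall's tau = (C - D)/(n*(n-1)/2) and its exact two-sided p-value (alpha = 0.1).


Step 1: Enumerate the 45 unordered pairs (i,j) with i<j and classify each by sign(x_j-x_i) * sign(y_j-y_i).
  (1,2):dx=-8,dy=-2->C; (1,3):dx=-3,dy=-10->C; (1,4):dx=+1,dy=-5->D; (1,5):dx=-12,dy=+6->D
  (1,6):dx=-2,dy=-3->C; (1,7):dx=-1,dy=-12->C; (1,8):dx=-4,dy=+5->D; (1,9):dx=-6,dy=-7->C
  (1,10):dx=-5,dy=+2->D; (2,3):dx=+5,dy=-8->D; (2,4):dx=+9,dy=-3->D; (2,5):dx=-4,dy=+8->D
  (2,6):dx=+6,dy=-1->D; (2,7):dx=+7,dy=-10->D; (2,8):dx=+4,dy=+7->C; (2,9):dx=+2,dy=-5->D
  (2,10):dx=+3,dy=+4->C; (3,4):dx=+4,dy=+5->C; (3,5):dx=-9,dy=+16->D; (3,6):dx=+1,dy=+7->C
  (3,7):dx=+2,dy=-2->D; (3,8):dx=-1,dy=+15->D; (3,9):dx=-3,dy=+3->D; (3,10):dx=-2,dy=+12->D
  (4,5):dx=-13,dy=+11->D; (4,6):dx=-3,dy=+2->D; (4,7):dx=-2,dy=-7->C; (4,8):dx=-5,dy=+10->D
  (4,9):dx=-7,dy=-2->C; (4,10):dx=-6,dy=+7->D; (5,6):dx=+10,dy=-9->D; (5,7):dx=+11,dy=-18->D
  (5,8):dx=+8,dy=-1->D; (5,9):dx=+6,dy=-13->D; (5,10):dx=+7,dy=-4->D; (6,7):dx=+1,dy=-9->D
  (6,8):dx=-2,dy=+8->D; (6,9):dx=-4,dy=-4->C; (6,10):dx=-3,dy=+5->D; (7,8):dx=-3,dy=+17->D
  (7,9):dx=-5,dy=+5->D; (7,10):dx=-4,dy=+14->D; (8,9):dx=-2,dy=-12->C; (8,10):dx=-1,dy=-3->C
  (9,10):dx=+1,dy=+9->C
Step 2: C = 15, D = 30, total pairs = 45.
Step 3: tau = (C - D)/(n(n-1)/2) = (15 - 30)/45 = -0.333333.
Step 4: Exact two-sided p-value (enumerate n! = 3628800 permutations of y under H0): p = 0.216373.
Step 5: alpha = 0.1. fail to reject H0.

tau_b = -0.3333 (C=15, D=30), p = 0.216373, fail to reject H0.


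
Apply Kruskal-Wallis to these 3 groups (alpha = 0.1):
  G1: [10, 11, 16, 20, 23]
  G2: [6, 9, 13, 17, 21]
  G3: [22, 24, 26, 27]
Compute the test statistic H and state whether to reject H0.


Step 1: Combine all N = 14 observations and assign midranks.
sorted (value, group, rank): (6,G2,1), (9,G2,2), (10,G1,3), (11,G1,4), (13,G2,5), (16,G1,6), (17,G2,7), (20,G1,8), (21,G2,9), (22,G3,10), (23,G1,11), (24,G3,12), (26,G3,13), (27,G3,14)
Step 2: Sum ranks within each group.
R_1 = 32 (n_1 = 5)
R_2 = 24 (n_2 = 5)
R_3 = 49 (n_3 = 4)
Step 3: H = 12/(N(N+1)) * sum(R_i^2/n_i) - 3(N+1)
     = 12/(14*15) * (32^2/5 + 24^2/5 + 49^2/4) - 3*15
     = 0.057143 * 920.25 - 45
     = 7.585714.
Step 4: No ties, so H is used without correction.
Step 5: Under H0, H ~ chi^2(2); p-value = 0.022531.
Step 6: alpha = 0.1. reject H0.

H = 7.5857, df = 2, p = 0.022531, reject H0.


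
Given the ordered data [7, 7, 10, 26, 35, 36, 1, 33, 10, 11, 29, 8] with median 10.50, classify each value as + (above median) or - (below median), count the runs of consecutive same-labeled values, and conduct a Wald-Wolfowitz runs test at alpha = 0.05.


Step 1: Compute median = 10.50; label A = above, B = below.
Labels in order: BBBAAABABAAB  (n_A = 6, n_B = 6)
Step 2: Count runs R = 7.
Step 3: Under H0 (random ordering), E[R] = 2*n_A*n_B/(n_A+n_B) + 1 = 2*6*6/12 + 1 = 7.0000.
        Var[R] = 2*n_A*n_B*(2*n_A*n_B - n_A - n_B) / ((n_A+n_B)^2 * (n_A+n_B-1)) = 4320/1584 = 2.7273.
        SD[R] = 1.6514.
Step 4: R = E[R], so z = 0 with no continuity correction.
Step 5: Two-sided p-value via normal approximation = 2*(1 - Phi(|z|)) = 1.000000.
Step 6: alpha = 0.05. fail to reject H0.

R = 7, z = 0.0000, p = 1.000000, fail to reject H0.


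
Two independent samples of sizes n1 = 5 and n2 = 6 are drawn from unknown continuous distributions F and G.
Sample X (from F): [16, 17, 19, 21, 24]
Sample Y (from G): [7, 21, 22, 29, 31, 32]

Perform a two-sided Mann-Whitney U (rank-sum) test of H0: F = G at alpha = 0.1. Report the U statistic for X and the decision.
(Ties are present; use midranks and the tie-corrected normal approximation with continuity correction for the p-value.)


Step 1: Combine and sort all 11 observations; assign midranks.
sorted (value, group): (7,Y), (16,X), (17,X), (19,X), (21,X), (21,Y), (22,Y), (24,X), (29,Y), (31,Y), (32,Y)
ranks: 7->1, 16->2, 17->3, 19->4, 21->5.5, 21->5.5, 22->7, 24->8, 29->9, 31->10, 32->11
Step 2: Rank sum for X: R1 = 2 + 3 + 4 + 5.5 + 8 = 22.5.
Step 3: U_X = R1 - n1(n1+1)/2 = 22.5 - 5*6/2 = 22.5 - 15 = 7.5.
       U_Y = n1*n2 - U_X = 30 - 7.5 = 22.5.
Step 4: Ties are present, so use the tie-corrected normal approximation (with continuity correction) for the p-value.
Step 5: p-value = 0.200217; compare to alpha = 0.1. fail to reject H0.

U_X = 7.5, p = 0.200217, fail to reject H0 at alpha = 0.1.


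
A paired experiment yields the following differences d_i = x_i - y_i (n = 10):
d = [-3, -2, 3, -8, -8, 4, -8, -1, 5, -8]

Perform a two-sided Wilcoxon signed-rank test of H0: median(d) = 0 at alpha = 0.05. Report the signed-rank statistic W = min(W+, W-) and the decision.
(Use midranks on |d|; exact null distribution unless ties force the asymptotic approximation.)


Step 1: Drop any zero differences (none here) and take |d_i|.
|d| = [3, 2, 3, 8, 8, 4, 8, 1, 5, 8]
Step 2: Midrank |d_i| (ties get averaged ranks).
ranks: |3|->3.5, |2|->2, |3|->3.5, |8|->8.5, |8|->8.5, |4|->5, |8|->8.5, |1|->1, |5|->6, |8|->8.5
Step 3: Attach original signs; sum ranks with positive sign and with negative sign.
W+ = 3.5 + 5 + 6 = 14.5
W- = 3.5 + 2 + 8.5 + 8.5 + 8.5 + 1 + 8.5 = 40.5
(Check: W+ + W- = 55 should equal n(n+1)/2 = 55.)
Step 4: Test statistic W = min(W+, W-) = 14.5.
Step 5: Ties in |d|, so use the tie-corrected normal approximation.
        E[W] = n(n+1)/4 = 10*11/4 = 27.5.
        Tie groups: |d|=3 (t=2), |d|=8 (t=4); sum(t^3 - t) = 66.
        Var[W] = n(n+1)(2n+1)/24 - sum(t^3-t)/48 = 2310/24 - 66/48 = 94.875.
        z = (W - E[W]) / sqrt(Var[W]) = (14.5 - 27.5) / 9.7404 = -1.3347.
        Two-sided p = 2*Phi(z) = 0.181991.
Step 6: alpha = 0.05. fail to reject H0.

W+ = 14.5, W- = 40.5, W = min = 14.5, p = 0.181991, fail to reject H0.


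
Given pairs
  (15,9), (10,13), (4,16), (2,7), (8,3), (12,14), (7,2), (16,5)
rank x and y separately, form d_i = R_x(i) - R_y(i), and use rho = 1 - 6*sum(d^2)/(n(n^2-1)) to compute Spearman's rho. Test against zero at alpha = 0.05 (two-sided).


Step 1: Rank x and y separately (midranks; no ties here).
rank(x): 15->7, 10->5, 4->2, 2->1, 8->4, 12->6, 7->3, 16->8
rank(y): 9->5, 13->6, 16->8, 7->4, 3->2, 14->7, 2->1, 5->3
Step 2: d_i = R_x(i) - R_y(i); compute d_i^2.
  (7-5)^2=4, (5-6)^2=1, (2-8)^2=36, (1-4)^2=9, (4-2)^2=4, (6-7)^2=1, (3-1)^2=4, (8-3)^2=25
sum(d^2) = 84.
Step 3: rho = 1 - 6*84 / (8*(8^2 - 1)) = 1 - 504/504 = 0.000000.
Step 4: Under H0, t = rho * sqrt((n-2)/(1-rho^2)) = 0.0000 ~ t(6).
Step 5: Two-sided p-value from the t-distribution with 6 df = 1.000000.
Step 6: alpha = 0.05. fail to reject H0.

rho = 0.0000, p = 1.000000, fail to reject H0 at alpha = 0.05.


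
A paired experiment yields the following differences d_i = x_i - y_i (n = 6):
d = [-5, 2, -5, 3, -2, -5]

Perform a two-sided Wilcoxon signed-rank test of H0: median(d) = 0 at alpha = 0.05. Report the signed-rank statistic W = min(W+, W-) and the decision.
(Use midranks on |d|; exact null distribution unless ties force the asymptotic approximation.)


Step 1: Drop any zero differences (none here) and take |d_i|.
|d| = [5, 2, 5, 3, 2, 5]
Step 2: Midrank |d_i| (ties get averaged ranks).
ranks: |5|->5, |2|->1.5, |5|->5, |3|->3, |2|->1.5, |5|->5
Step 3: Attach original signs; sum ranks with positive sign and with negative sign.
W+ = 1.5 + 3 = 4.5
W- = 5 + 5 + 1.5 + 5 = 16.5
(Check: W+ + W- = 21 should equal n(n+1)/2 = 21.)
Step 4: Test statistic W = min(W+, W-) = 4.5.
Step 5: Ties in |d|, so use the tie-corrected normal approximation.
        E[W] = n(n+1)/4 = 6*7/4 = 10.5.
        Tie groups: |d|=2 (t=2), |d|=5 (t=3); sum(t^3 - t) = 30.
        Var[W] = n(n+1)(2n+1)/24 - sum(t^3-t)/48 = 546/24 - 30/48 = 22.125.
        z = (W - E[W]) / sqrt(Var[W]) = (4.5 - 10.5) / 4.7037 = -1.2756.
        Two-sided p = 2*Phi(z) = 0.202102.
Step 6: alpha = 0.05. fail to reject H0.

W+ = 4.5, W- = 16.5, W = min = 4.5, p = 0.202102, fail to reject H0.


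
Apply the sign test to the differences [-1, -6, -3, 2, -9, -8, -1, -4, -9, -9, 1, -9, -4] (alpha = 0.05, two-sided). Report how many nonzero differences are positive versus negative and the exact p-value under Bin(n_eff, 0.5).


Step 1: Discard zero differences. Original n = 13; n_eff = number of nonzero differences = 13.
Nonzero differences (with sign): -1, -6, -3, +2, -9, -8, -1, -4, -9, -9, +1, -9, -4
Step 2: Count signs: positive = 2, negative = 11.
Step 3: Under H0: P(positive) = 0.5, so the number of positives S ~ Bin(13, 0.5).
Step 4: Two-sided exact p-value = sum of Bin(13,0.5) probabilities at or below the observed probability = 0.022461.
Step 5: alpha = 0.05. reject H0.

n_eff = 13, pos = 2, neg = 11, p = 0.022461, reject H0.


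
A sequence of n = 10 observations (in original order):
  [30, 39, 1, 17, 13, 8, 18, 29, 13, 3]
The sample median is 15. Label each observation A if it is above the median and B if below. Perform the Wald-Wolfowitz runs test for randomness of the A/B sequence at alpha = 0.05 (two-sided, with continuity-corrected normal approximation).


Step 1: Compute median = 15; label A = above, B = below.
Labels in order: AABABBAABB  (n_A = 5, n_B = 5)
Step 2: Count runs R = 6.
Step 3: Under H0 (random ordering), E[R] = 2*n_A*n_B/(n_A+n_B) + 1 = 2*5*5/10 + 1 = 6.0000.
        Var[R] = 2*n_A*n_B*(2*n_A*n_B - n_A - n_B) / ((n_A+n_B)^2 * (n_A+n_B-1)) = 2000/900 = 2.2222.
        SD[R] = 1.4907.
Step 4: R = E[R], so z = 0 with no continuity correction.
Step 5: Two-sided p-value via normal approximation = 2*(1 - Phi(|z|)) = 1.000000.
Step 6: alpha = 0.05. fail to reject H0.

R = 6, z = 0.0000, p = 1.000000, fail to reject H0.


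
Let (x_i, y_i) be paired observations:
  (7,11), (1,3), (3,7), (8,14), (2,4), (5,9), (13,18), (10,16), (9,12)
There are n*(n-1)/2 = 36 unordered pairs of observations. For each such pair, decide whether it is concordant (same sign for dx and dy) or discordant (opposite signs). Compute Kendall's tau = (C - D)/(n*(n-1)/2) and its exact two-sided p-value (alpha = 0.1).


Step 1: Enumerate the 36 unordered pairs (i,j) with i<j and classify each by sign(x_j-x_i) * sign(y_j-y_i).
  (1,2):dx=-6,dy=-8->C; (1,3):dx=-4,dy=-4->C; (1,4):dx=+1,dy=+3->C; (1,5):dx=-5,dy=-7->C
  (1,6):dx=-2,dy=-2->C; (1,7):dx=+6,dy=+7->C; (1,8):dx=+3,dy=+5->C; (1,9):dx=+2,dy=+1->C
  (2,3):dx=+2,dy=+4->C; (2,4):dx=+7,dy=+11->C; (2,5):dx=+1,dy=+1->C; (2,6):dx=+4,dy=+6->C
  (2,7):dx=+12,dy=+15->C; (2,8):dx=+9,dy=+13->C; (2,9):dx=+8,dy=+9->C; (3,4):dx=+5,dy=+7->C
  (3,5):dx=-1,dy=-3->C; (3,6):dx=+2,dy=+2->C; (3,7):dx=+10,dy=+11->C; (3,8):dx=+7,dy=+9->C
  (3,9):dx=+6,dy=+5->C; (4,5):dx=-6,dy=-10->C; (4,6):dx=-3,dy=-5->C; (4,7):dx=+5,dy=+4->C
  (4,8):dx=+2,dy=+2->C; (4,9):dx=+1,dy=-2->D; (5,6):dx=+3,dy=+5->C; (5,7):dx=+11,dy=+14->C
  (5,8):dx=+8,dy=+12->C; (5,9):dx=+7,dy=+8->C; (6,7):dx=+8,dy=+9->C; (6,8):dx=+5,dy=+7->C
  (6,9):dx=+4,dy=+3->C; (7,8):dx=-3,dy=-2->C; (7,9):dx=-4,dy=-6->C; (8,9):dx=-1,dy=-4->C
Step 2: C = 35, D = 1, total pairs = 36.
Step 3: tau = (C - D)/(n(n-1)/2) = (35 - 1)/36 = 0.944444.
Step 4: Exact two-sided p-value (enumerate n! = 362880 permutations of y under H0): p = 0.000050.
Step 5: alpha = 0.1. reject H0.

tau_b = 0.9444 (C=35, D=1), p = 0.000050, reject H0.


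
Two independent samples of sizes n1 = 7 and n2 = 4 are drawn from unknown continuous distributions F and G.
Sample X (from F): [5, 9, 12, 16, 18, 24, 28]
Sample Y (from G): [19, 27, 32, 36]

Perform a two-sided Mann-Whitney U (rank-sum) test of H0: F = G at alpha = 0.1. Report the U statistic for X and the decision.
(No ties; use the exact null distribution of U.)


Step 1: Combine and sort all 11 observations; assign midranks.
sorted (value, group): (5,X), (9,X), (12,X), (16,X), (18,X), (19,Y), (24,X), (27,Y), (28,X), (32,Y), (36,Y)
ranks: 5->1, 9->2, 12->3, 16->4, 18->5, 19->6, 24->7, 27->8, 28->9, 32->10, 36->11
Step 2: Rank sum for X: R1 = 1 + 2 + 3 + 4 + 5 + 7 + 9 = 31.
Step 3: U_X = R1 - n1(n1+1)/2 = 31 - 7*8/2 = 31 - 28 = 3.
       U_Y = n1*n2 - U_X = 28 - 3 = 25.
Step 4: No ties, so the exact null distribution of U (based on enumerating the C(11,7) = 330 equally likely rank assignments) gives the two-sided p-value.
Step 5: p-value = 0.042424; compare to alpha = 0.1. reject H0.

U_X = 3, p = 0.042424, reject H0 at alpha = 0.1.


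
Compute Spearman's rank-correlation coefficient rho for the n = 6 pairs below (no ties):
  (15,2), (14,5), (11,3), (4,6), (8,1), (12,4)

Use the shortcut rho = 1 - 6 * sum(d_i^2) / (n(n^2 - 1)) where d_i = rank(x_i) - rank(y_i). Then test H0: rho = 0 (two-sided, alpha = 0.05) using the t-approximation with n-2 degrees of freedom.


Step 1: Rank x and y separately (midranks; no ties here).
rank(x): 15->6, 14->5, 11->3, 4->1, 8->2, 12->4
rank(y): 2->2, 5->5, 3->3, 6->6, 1->1, 4->4
Step 2: d_i = R_x(i) - R_y(i); compute d_i^2.
  (6-2)^2=16, (5-5)^2=0, (3-3)^2=0, (1-6)^2=25, (2-1)^2=1, (4-4)^2=0
sum(d^2) = 42.
Step 3: rho = 1 - 6*42 / (6*(6^2 - 1)) = 1 - 252/210 = -0.200000.
Step 4: Under H0, t = rho * sqrt((n-2)/(1-rho^2)) = -0.4082 ~ t(4).
Step 5: Two-sided p-value from the t-distribution with 4 df = 0.704000.
Step 6: alpha = 0.05. fail to reject H0.

rho = -0.2000, p = 0.704000, fail to reject H0 at alpha = 0.05.


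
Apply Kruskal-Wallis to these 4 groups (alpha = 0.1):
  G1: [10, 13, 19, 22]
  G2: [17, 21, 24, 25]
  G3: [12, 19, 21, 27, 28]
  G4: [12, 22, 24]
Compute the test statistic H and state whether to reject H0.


Step 1: Combine all N = 16 observations and assign midranks.
sorted (value, group, rank): (10,G1,1), (12,G3,2.5), (12,G4,2.5), (13,G1,4), (17,G2,5), (19,G1,6.5), (19,G3,6.5), (21,G2,8.5), (21,G3,8.5), (22,G1,10.5), (22,G4,10.5), (24,G2,12.5), (24,G4,12.5), (25,G2,14), (27,G3,15), (28,G3,16)
Step 2: Sum ranks within each group.
R_1 = 22 (n_1 = 4)
R_2 = 40 (n_2 = 4)
R_3 = 48.5 (n_3 = 5)
R_4 = 25.5 (n_4 = 3)
Step 3: H = 12/(N(N+1)) * sum(R_i^2/n_i) - 3(N+1)
     = 12/(16*17) * (22^2/4 + 40^2/4 + 48.5^2/5 + 25.5^2/3) - 3*17
     = 0.044118 * 1208.2 - 51
     = 2.302941.
Step 4: Ties present; correction factor C = 1 - 30/(16^3 - 16) = 0.992647. Corrected H = 2.302941 / 0.992647 = 2.320000.
Step 5: Under H0, H ~ chi^2(3); p-value = 0.508700.
Step 6: alpha = 0.1. fail to reject H0.

H = 2.3200, df = 3, p = 0.508700, fail to reject H0.


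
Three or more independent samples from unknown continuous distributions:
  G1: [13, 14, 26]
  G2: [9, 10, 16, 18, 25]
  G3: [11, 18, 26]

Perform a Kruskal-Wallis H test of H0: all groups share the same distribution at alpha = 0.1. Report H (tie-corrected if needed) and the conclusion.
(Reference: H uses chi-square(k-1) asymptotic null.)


Step 1: Combine all N = 11 observations and assign midranks.
sorted (value, group, rank): (9,G2,1), (10,G2,2), (11,G3,3), (13,G1,4), (14,G1,5), (16,G2,6), (18,G2,7.5), (18,G3,7.5), (25,G2,9), (26,G1,10.5), (26,G3,10.5)
Step 2: Sum ranks within each group.
R_1 = 19.5 (n_1 = 3)
R_2 = 25.5 (n_2 = 5)
R_3 = 21 (n_3 = 3)
Step 3: H = 12/(N(N+1)) * sum(R_i^2/n_i) - 3(N+1)
     = 12/(11*12) * (19.5^2/3 + 25.5^2/5 + 21^2/3) - 3*12
     = 0.090909 * 403.8 - 36
     = 0.709091.
Step 4: Ties present; correction factor C = 1 - 12/(11^3 - 11) = 0.990909. Corrected H = 0.709091 / 0.990909 = 0.715596.
Step 5: Under H0, H ~ chi^2(2); p-value = 0.699214.
Step 6: alpha = 0.1. fail to reject H0.

H = 0.7156, df = 2, p = 0.699214, fail to reject H0.


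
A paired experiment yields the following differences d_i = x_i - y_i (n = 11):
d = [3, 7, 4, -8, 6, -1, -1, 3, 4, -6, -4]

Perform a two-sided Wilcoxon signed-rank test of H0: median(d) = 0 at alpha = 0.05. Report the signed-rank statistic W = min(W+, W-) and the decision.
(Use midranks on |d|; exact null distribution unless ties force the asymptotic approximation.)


Step 1: Drop any zero differences (none here) and take |d_i|.
|d| = [3, 7, 4, 8, 6, 1, 1, 3, 4, 6, 4]
Step 2: Midrank |d_i| (ties get averaged ranks).
ranks: |3|->3.5, |7|->10, |4|->6, |8|->11, |6|->8.5, |1|->1.5, |1|->1.5, |3|->3.5, |4|->6, |6|->8.5, |4|->6
Step 3: Attach original signs; sum ranks with positive sign and with negative sign.
W+ = 3.5 + 10 + 6 + 8.5 + 3.5 + 6 = 37.5
W- = 11 + 1.5 + 1.5 + 8.5 + 6 = 28.5
(Check: W+ + W- = 66 should equal n(n+1)/2 = 66.)
Step 4: Test statistic W = min(W+, W-) = 28.5.
Step 5: Ties in |d|, so use the tie-corrected normal approximation.
        E[W] = n(n+1)/4 = 11*12/4 = 33.
        Tie groups: |d|=1 (t=2), |d|=3 (t=2), |d|=4 (t=3), |d|=6 (t=2); sum(t^3 - t) = 42.
        Var[W] = n(n+1)(2n+1)/24 - sum(t^3-t)/48 = 3036/24 - 42/48 = 125.625.
        z = (W - E[W]) / sqrt(Var[W]) = (28.5 - 33) / 11.2083 = -0.4015.
        Two-sided p = 2*Phi(z) = 0.688060.
Step 6: alpha = 0.05. fail to reject H0.

W+ = 37.5, W- = 28.5, W = min = 28.5, p = 0.688060, fail to reject H0.


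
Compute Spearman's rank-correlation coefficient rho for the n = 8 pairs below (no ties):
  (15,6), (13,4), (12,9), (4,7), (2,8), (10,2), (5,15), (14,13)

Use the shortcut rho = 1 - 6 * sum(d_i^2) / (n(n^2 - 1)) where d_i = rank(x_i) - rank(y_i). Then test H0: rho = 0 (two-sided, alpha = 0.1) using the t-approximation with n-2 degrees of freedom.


Step 1: Rank x and y separately (midranks; no ties here).
rank(x): 15->8, 13->6, 12->5, 4->2, 2->1, 10->4, 5->3, 14->7
rank(y): 6->3, 4->2, 9->6, 7->4, 8->5, 2->1, 15->8, 13->7
Step 2: d_i = R_x(i) - R_y(i); compute d_i^2.
  (8-3)^2=25, (6-2)^2=16, (5-6)^2=1, (2-4)^2=4, (1-5)^2=16, (4-1)^2=9, (3-8)^2=25, (7-7)^2=0
sum(d^2) = 96.
Step 3: rho = 1 - 6*96 / (8*(8^2 - 1)) = 1 - 576/504 = -0.142857.
Step 4: Under H0, t = rho * sqrt((n-2)/(1-rho^2)) = -0.3536 ~ t(6).
Step 5: Two-sided p-value from the t-distribution with 6 df = 0.735765.
Step 6: alpha = 0.1. fail to reject H0.

rho = -0.1429, p = 0.735765, fail to reject H0 at alpha = 0.1.
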